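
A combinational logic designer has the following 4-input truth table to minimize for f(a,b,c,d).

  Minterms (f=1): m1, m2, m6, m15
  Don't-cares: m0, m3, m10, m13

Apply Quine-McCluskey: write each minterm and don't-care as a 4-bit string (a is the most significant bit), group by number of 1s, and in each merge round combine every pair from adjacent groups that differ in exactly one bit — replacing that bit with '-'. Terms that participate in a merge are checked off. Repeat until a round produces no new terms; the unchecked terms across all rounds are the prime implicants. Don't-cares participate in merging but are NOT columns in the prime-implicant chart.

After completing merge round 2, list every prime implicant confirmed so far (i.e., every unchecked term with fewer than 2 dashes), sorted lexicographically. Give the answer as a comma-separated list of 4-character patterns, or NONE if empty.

Round 0: 0000✓ 0001✓ 0010✓ 0011✓ 0110✓ 1010✓ 1101✓ 1111✓
Round 1: -010 0-10 00-0✓ 00-1✓ 000-✓ 001-✓ 11-1
Round 2: 00--
PIs = {-010, 0-10, 00--, 11-1}

-010, 0-10, 11-1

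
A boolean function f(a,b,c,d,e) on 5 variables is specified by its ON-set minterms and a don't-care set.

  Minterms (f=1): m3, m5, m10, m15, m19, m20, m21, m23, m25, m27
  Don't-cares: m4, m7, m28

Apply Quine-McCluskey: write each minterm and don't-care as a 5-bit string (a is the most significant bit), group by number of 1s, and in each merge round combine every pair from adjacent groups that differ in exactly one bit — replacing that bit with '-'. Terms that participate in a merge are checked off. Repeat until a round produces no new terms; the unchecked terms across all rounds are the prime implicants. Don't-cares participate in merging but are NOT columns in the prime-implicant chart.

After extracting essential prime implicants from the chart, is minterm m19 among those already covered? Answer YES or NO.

YES

Round 0: 00011✓ 00100✓ 00101✓ 00111✓ 01010 01111✓ 10011✓ 10100✓ 10101✓ 10111✓ 11001✓ 11011✓ 11100✓
Round 1: -0011✓ -0100✓ -0101✓ -0111✓ 0-111 00-11✓ 001-1✓ 0010-✓ 1-011 1-100 10-11✓ 101-1✓ 1010-✓ 110-1
Round 2: -0-11 -01-1 -010-
PIs = {-0-11, -01-1, -010-, 0-111, 01010, 1-011, 1-100, 110-1}
Coverage chart:
  m3: -0-11 ←essential
  m5: -01-1,-010-
  m10: 01010 ←essential
  m15: 0-111 ←essential
  m19: -0-11,1-011
  m20: -010-,1-100
  m21: -01-1,-010-
  m23: -0-11,-01-1
  m25: 110-1 ←essential
  m27: 1-011,110-1
Essential: -0-11, 0-111, 01010, 110-1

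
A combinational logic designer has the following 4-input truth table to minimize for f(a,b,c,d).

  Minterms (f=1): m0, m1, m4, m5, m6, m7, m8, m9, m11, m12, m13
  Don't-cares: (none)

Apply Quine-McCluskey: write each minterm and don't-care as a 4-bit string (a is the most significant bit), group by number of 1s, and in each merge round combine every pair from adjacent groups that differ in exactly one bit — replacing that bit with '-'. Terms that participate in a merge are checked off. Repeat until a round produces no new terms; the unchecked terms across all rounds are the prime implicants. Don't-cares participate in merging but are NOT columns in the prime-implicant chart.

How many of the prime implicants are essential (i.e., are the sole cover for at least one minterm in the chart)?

[col 0] 0000*, 0001*, 0100*, 0101*, 0110*, 0111*, 1000*, 1001*, 1011*, 1100*, 1101*
[col 1] -000*, -001*, -100*, -101*, 0-00*, 0-01*, 000-*, 01-0*, 01-1*, 010-*, 011-*, 1-00*, 1-01*, 10-1, 100-*, 110-*
[col 2] --00*, --01*, -00-*, -10-*, 0-0-*, 01--, 1-0-*
[col 3] --0-
Prime implicants: --0-, 01--, 10-1
PI chart (minterm → PIs covering it):
  0 | --0-  (sole → essential)
  1 | --0-  (sole → essential)
  4 | --0-,01--
  5 | --0-,01--
  6 | 01--  (sole → essential)
  7 | 01--  (sole → essential)
  8 | --0-  (sole → essential)
  9 | --0-,10-1
  11 | 10-1  (sole → essential)
  12 | --0-  (sole → essential)
  13 | --0-  (sole → essential)
Essential prime implicants: --0-, 01--, 10-1

3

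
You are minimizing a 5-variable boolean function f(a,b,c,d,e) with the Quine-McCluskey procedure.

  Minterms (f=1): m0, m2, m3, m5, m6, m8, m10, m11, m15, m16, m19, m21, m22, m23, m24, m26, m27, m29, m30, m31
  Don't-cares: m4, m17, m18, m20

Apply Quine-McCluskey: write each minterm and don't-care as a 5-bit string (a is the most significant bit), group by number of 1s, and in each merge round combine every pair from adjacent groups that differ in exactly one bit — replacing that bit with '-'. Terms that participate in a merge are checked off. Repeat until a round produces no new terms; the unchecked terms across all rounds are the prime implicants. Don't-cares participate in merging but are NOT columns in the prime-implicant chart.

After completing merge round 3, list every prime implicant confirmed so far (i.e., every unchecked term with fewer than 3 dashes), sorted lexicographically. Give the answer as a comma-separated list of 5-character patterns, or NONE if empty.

size-2^0 implicants → 00000(✓)  00010(✓)  00011(✓)  00100(✓)  00101(✓)  00110(✓)  01000(✓)  01010(✓)  01011(✓)  01111(✓)  10000(✓)  10001(✓)  10010(✓)  10011(✓)  10100(✓)  10101(✓)  10110(✓)  10111(✓)  11000(✓)  11010(✓)  11011(✓)  11101(✓)  11110(✓)  11111(✓)
size-2^1 implicants → -0000(✓)  -0010(✓)  -0011(✓)  -0100(✓)  -0101(✓)  -0110(✓)  -1000(✓)  -1010(✓)  -1011(✓)  -1111(✓)  0-000(✓)  0-010(✓)  0-011(✓)  00-00(✓)  00-10(✓)  000-0(✓)  0001-(✓)  001-0(✓)  0010-(✓)  01-11(✓)  010-0(✓)  0101-(✓)  1-000(✓)  1-010(✓)  1-011(✓)  1-101(✓)  1-110(✓)  1-111(✓)  10-00(✓)  10-01(✓)  10-10(✓)  10-11(✓)  100-0(✓)  100-1(✓)  1000-(✓)  1001-(✓)  101-0(✓)  101-1(✓)  1010-(✓)  1011-(✓)  11-10(✓)  11-11(✓)  110-0(✓)  1101-(✓)  111-1(✓)  1111-(✓)
size-2^2 implicants → --000(✓)  --010(✓)  --011(✓)  -0-00(✓)  -0-10(✓)  -00-0(✓)  -001-(✓)  -01-0(✓)  -010-  -1-11  -10-0(✓)  -101-(✓)  0-0-0(✓)  0-01-(✓)  00--0(✓)  1--10(✓)  1--11(✓)  1-0-0(✓)  1-01-(✓)  1-1-1  1-11-(✓)  10--0(✓)  10--1(✓)  10-0-(✓)  10-1-(✓)  100--(✓)  101--(✓)  11-1-(✓)
size-2^3 implicants → --0-0  --01-  -0--0  1--1-  10---
Unchecked terms (primes): --0-0, --01-, -0--0, -010-, -1-11, 1--1-, 1-1-1, 10---

-010-, -1-11, 1-1-1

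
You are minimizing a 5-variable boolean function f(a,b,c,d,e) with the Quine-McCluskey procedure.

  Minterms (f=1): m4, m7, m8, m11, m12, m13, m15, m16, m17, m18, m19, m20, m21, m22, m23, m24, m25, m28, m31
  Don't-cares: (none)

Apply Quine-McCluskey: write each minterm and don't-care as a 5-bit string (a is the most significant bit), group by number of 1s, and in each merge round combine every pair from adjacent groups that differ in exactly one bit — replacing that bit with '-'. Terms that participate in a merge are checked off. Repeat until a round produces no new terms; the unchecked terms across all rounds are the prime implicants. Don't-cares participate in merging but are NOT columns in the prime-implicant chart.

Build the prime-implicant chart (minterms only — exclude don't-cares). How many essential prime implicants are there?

6

size-2^0 implicants → 00100(✓)  00111(✓)  01000(✓)  01011(✓)  01100(✓)  01101(✓)  01111(✓)  10000(✓)  10001(✓)  10010(✓)  10011(✓)  10100(✓)  10101(✓)  10110(✓)  10111(✓)  11000(✓)  11001(✓)  11100(✓)  11111(✓)
size-2^1 implicants → -0100(✓)  -0111(✓)  -1000(✓)  -1100(✓)  -1111(✓)  0-100(✓)  0-111(✓)  01-00(✓)  01-11  011-1  0110-  1-000(✓)  1-001(✓)  1-100(✓)  1-111(✓)  10-00(✓)  10-01(✓)  10-10(✓)  10-11(✓)  100-0(✓)  100-1(✓)  1000-(✓)  1001-(✓)  101-0(✓)  101-1(✓)  1010-(✓)  1011-(✓)  11-00(✓)  1100-(✓)
size-2^2 implicants → --100  --111  -1-00  1--00  1-00-  10--0(✓)  10--1(✓)  10-0-(✓)  10-1-(✓)  100--(✓)  101--(✓)
size-2^3 implicants → 10---
Unchecked terms (primes): --100, --111, -1-00, 01-11, 011-1, 0110-, 1--00, 1-00-, 10---
Minterm coverage:
  m4 ⊆ --100 [E]
  m7 ⊆ --111 [E]
  m8 ⊆ -1-00 [E]
  m11 ⊆ 01-11 [E]
  m12 ⊆ --100,-1-00,0110-
  m13 ⊆ 011-1,0110-
  m15 ⊆ --111,01-11,011-1
  m16 ⊆ 1--00,1-00-,10---
  m17 ⊆ 1-00-,10---
  m18 ⊆ 10--- [E]
  m19 ⊆ 10--- [E]
  m20 ⊆ --100,1--00,10---
  m21 ⊆ 10--- [E]
  m22 ⊆ 10--- [E]
  m23 ⊆ --111,10---
  m24 ⊆ -1-00,1--00,1-00-
  m25 ⊆ 1-00- [E]
  m28 ⊆ --100,-1-00,1--00
  m31 ⊆ --111 [E]
E = {--100, --111, -1-00, 01-11, 1-00-, 10---}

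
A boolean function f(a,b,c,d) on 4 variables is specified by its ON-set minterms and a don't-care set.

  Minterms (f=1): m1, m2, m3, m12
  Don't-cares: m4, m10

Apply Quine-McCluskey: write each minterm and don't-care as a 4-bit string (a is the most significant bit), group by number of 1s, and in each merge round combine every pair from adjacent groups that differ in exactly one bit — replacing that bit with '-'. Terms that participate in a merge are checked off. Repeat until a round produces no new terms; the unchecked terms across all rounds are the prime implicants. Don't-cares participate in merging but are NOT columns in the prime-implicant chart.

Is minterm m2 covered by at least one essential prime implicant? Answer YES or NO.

size-2^0 implicants → 0001(✓)  0010(✓)  0011(✓)  0100(✓)  1010(✓)  1100(✓)
size-2^1 implicants → -010  -100  00-1  001-
Unchecked terms (primes): -010, -100, 00-1, 001-
Minterm coverage:
  m1 ⊆ 00-1 [E]
  m2 ⊆ -010,001-
  m3 ⊆ 00-1,001-
  m12 ⊆ -100 [E]
E = {-100, 00-1}

NO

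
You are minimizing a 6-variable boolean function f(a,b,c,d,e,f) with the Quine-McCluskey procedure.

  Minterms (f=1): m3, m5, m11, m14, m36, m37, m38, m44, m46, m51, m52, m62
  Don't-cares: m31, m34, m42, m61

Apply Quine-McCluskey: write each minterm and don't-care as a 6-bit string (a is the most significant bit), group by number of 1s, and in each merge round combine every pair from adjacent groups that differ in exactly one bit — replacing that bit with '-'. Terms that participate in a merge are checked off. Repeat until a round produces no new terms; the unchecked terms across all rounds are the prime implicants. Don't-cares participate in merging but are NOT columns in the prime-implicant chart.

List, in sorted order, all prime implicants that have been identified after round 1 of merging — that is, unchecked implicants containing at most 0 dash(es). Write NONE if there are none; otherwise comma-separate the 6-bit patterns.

011111, 110011, 111101

Round 0: 000011✓ 000101✓ 001011✓ 001110✓ 011111 100010✓ 100100✓ 100101✓ 100110✓ 101010✓ 101100✓ 101110✓ 110011 110100✓ 111101 111110✓
Round 1: -00101 -01110 00-011 1-0100 1-1110 10-010✓ 10-100✓ 10-110✓ 100-10✓ 1001-0✓ 10010- 101-10✓ 1011-0✓
Round 2: 10--10 10-1-0
PIs = {-00101, -01110, 00-011, 011111, 1-0100, 1-1110, 10--10, 10-1-0, 10010-, 110011, 111101}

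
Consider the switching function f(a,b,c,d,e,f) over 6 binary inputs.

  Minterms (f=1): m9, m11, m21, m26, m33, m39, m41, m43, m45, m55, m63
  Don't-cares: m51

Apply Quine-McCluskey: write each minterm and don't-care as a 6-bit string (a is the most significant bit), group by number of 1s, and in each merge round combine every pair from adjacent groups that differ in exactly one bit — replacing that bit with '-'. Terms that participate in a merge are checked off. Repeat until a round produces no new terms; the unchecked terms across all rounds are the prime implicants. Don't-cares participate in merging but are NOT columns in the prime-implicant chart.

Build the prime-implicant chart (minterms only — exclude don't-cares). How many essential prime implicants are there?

size-2^0 implicants → 001001(✓)  001011(✓)  010101  011010  100001(✓)  100111(✓)  101001(✓)  101011(✓)  101101(✓)  110011(✓)  110111(✓)  111111(✓)
size-2^1 implicants → -01001(✓)  -01011(✓)  0010-1(✓)  1-0111  10-001  101-01  1010-1(✓)  11-111  110-11
size-2^2 implicants → -010-1
Unchecked terms (primes): -010-1, 010101, 011010, 1-0111, 10-001, 101-01, 11-111, 110-11
Minterm coverage:
  m9 ⊆ -010-1 [E]
  m11 ⊆ -010-1 [E]
  m21 ⊆ 010101 [E]
  m26 ⊆ 011010 [E]
  m33 ⊆ 10-001 [E]
  m39 ⊆ 1-0111 [E]
  m41 ⊆ -010-1,10-001,101-01
  m43 ⊆ -010-1 [E]
  m45 ⊆ 101-01 [E]
  m55 ⊆ 1-0111,11-111,110-11
  m63 ⊆ 11-111 [E]
E = {-010-1, 010101, 011010, 1-0111, 10-001, 101-01, 11-111}

7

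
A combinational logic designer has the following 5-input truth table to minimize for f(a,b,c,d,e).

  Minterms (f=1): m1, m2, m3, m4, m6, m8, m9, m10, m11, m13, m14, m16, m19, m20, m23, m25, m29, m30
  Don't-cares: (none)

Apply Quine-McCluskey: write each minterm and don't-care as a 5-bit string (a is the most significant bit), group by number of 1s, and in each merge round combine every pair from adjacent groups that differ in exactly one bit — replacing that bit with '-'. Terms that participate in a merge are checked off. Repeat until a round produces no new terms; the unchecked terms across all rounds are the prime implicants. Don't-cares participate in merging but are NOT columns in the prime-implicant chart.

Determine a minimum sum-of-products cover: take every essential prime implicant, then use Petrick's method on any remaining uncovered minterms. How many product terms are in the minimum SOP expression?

size-2^0 implicants → 00001(✓)  00010(✓)  00011(✓)  00100(✓)  00110(✓)  01000(✓)  01001(✓)  01010(✓)  01011(✓)  01101(✓)  01110(✓)  10000(✓)  10011(✓)  10100(✓)  10111(✓)  11001(✓)  11101(✓)  11110(✓)
size-2^1 implicants → -0011  -0100  -1001(✓)  -1101(✓)  -1110  0-001(✓)  0-010(✓)  0-011(✓)  0-110(✓)  00-10(✓)  000-1(✓)  0001-(✓)  001-0  01-01(✓)  01-10(✓)  010-0(✓)  010-1(✓)  0100-(✓)  0101-(✓)  10-00  10-11  11-01(✓)
size-2^2 implicants → -1-01  0--10  0-0-1  0-01-  010--
Unchecked terms (primes): -0011, -0100, -1-01, -1110, 0--10, 0-0-1, 0-01-, 001-0, 010--, 10-00, 10-11
Minterm coverage:
  m1 ⊆ 0-0-1 [E]
  m2 ⊆ 0--10,0-01-
  m3 ⊆ -0011,0-0-1,0-01-
  m4 ⊆ -0100,001-0
  m6 ⊆ 0--10,001-0
  m8 ⊆ 010-- [E]
  m9 ⊆ -1-01,0-0-1,010--
  m10 ⊆ 0--10,0-01-,010--
  m11 ⊆ 0-0-1,0-01-,010--
  m13 ⊆ -1-01 [E]
  m14 ⊆ -1110,0--10
  m16 ⊆ 10-00 [E]
  m19 ⊆ -0011,10-11
  m20 ⊆ -0100,10-00
  m23 ⊆ 10-11 [E]
  m25 ⊆ -1-01 [E]
  m29 ⊆ -1-01 [E]
  m30 ⊆ -1110 [E]
E = {-1-01, -1110, 0-0-1, 010--, 10-00, 10-11}
Petrick residual → -0100, 0--10
Cover = b'cd'e' + bd'e + bcde' + a'de' + a'c'e + a'bc' + ab'd'e' + ab'de  |cover|=8

8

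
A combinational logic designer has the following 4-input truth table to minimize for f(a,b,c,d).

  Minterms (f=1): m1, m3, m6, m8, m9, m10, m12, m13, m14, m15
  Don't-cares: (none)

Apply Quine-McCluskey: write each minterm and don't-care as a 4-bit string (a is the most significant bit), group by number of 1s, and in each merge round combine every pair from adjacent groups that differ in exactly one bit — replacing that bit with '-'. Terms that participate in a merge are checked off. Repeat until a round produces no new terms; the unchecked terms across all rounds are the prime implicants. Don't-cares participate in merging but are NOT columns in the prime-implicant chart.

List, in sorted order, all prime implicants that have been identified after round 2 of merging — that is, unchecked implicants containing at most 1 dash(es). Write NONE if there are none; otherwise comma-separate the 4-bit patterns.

Round 0: 0001✓ 0011✓ 0110✓ 1000✓ 1001✓ 1010✓ 1100✓ 1101✓ 1110✓ 1111✓
Round 1: -001 -110 00-1 1-00✓ 1-01✓ 1-10✓ 10-0✓ 100-✓ 11-0✓ 11-1✓ 110-✓ 111-✓
Round 2: 1--0 1-0- 11--
PIs = {-001, -110, 00-1, 1--0, 1-0-, 11--}

-001, -110, 00-1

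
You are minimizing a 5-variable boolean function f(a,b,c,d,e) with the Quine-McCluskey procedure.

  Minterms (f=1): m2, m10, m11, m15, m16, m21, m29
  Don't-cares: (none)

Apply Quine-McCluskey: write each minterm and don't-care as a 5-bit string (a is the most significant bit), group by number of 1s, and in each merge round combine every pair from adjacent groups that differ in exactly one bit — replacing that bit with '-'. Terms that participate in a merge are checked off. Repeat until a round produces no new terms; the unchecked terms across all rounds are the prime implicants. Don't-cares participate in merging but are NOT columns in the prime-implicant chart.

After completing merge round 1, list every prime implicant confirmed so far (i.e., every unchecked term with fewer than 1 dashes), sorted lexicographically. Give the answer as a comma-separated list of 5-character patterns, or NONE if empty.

10000

[col 0] 00010*, 01010*, 01011*, 01111*, 10000, 10101*, 11101*
[col 1] 0-010, 01-11, 0101-, 1-101
Prime implicants: 0-010, 01-11, 0101-, 1-101, 10000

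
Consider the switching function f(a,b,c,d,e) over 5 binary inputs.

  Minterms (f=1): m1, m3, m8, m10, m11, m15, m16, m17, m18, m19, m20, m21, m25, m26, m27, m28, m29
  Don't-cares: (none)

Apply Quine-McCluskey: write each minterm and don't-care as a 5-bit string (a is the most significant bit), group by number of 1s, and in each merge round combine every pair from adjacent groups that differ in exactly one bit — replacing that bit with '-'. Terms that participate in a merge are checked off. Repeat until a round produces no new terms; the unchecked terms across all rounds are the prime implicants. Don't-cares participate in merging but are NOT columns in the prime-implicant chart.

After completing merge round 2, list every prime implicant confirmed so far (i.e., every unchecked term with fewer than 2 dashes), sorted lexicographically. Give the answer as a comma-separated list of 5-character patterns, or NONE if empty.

01-11, 010-0

size-2^0 implicants → 00001(✓)  00011(✓)  01000(✓)  01010(✓)  01011(✓)  01111(✓)  10000(✓)  10001(✓)  10010(✓)  10011(✓)  10100(✓)  10101(✓)  11001(✓)  11010(✓)  11011(✓)  11100(✓)  11101(✓)
size-2^1 implicants → -0001(✓)  -0011(✓)  -1010(✓)  -1011(✓)  0-011(✓)  000-1(✓)  01-11  010-0  0101-(✓)  1-001(✓)  1-010(✓)  1-011(✓)  1-100(✓)  1-101(✓)  10-00(✓)  10-01(✓)  100-0(✓)  100-1(✓)  1000-(✓)  1001-(✓)  1010-(✓)  11-01(✓)  110-1(✓)  1101-(✓)  1110-(✓)
size-2^2 implicants → --011  -00-1  -101-  1--01  1-0-1  1-01-  1-10-  10-0-  100--
Unchecked terms (primes): --011, -00-1, -101-, 01-11, 010-0, 1--01, 1-0-1, 1-01-, 1-10-, 10-0-, 100--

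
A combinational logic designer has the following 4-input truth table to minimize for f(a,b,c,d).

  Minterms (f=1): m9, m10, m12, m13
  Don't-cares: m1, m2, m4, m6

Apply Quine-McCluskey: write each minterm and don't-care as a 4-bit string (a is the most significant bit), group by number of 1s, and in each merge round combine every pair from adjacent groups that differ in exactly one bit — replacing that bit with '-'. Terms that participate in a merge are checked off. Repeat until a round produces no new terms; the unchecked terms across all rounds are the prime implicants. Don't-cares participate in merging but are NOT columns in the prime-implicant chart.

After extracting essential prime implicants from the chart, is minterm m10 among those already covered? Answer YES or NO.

YES

Round 0: 0001✓ 0010✓ 0100✓ 0110✓ 1001✓ 1010✓ 1100✓ 1101✓
Round 1: -001 -010 -100 0-10 01-0 1-01 110-
PIs = {-001, -010, -100, 0-10, 01-0, 1-01, 110-}
Coverage chart:
  m9: -001,1-01
  m10: -010 ←essential
  m12: -100,110-
  m13: 1-01,110-
Essential: -010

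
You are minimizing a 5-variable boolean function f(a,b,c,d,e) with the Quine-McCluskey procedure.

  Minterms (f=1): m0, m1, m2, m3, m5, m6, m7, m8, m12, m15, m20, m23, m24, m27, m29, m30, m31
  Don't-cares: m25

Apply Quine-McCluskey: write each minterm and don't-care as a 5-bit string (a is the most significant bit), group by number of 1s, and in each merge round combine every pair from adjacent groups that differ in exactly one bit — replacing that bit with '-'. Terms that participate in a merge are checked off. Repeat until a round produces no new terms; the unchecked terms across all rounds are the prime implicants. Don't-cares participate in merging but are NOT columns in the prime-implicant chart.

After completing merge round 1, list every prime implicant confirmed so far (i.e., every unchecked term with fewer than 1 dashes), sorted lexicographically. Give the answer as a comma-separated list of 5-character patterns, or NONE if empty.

10100

[col 0] 00000*, 00001*, 00010*, 00011*, 00101*, 00110*, 00111*, 01000*, 01100*, 01111*, 10100, 10111*, 11000*, 11001*, 11011*, 11101*, 11110*, 11111*
[col 1] -0111*, -1000, -1111*, 0-000, 0-111*, 00-01*, 00-10*, 00-11*, 000-0*, 000-1*, 0000-*, 0001-*, 001-1*, 0011-*, 01-00, 1-111*, 11-01*, 11-11*, 110-1*, 1100-, 111-1*, 1111-
[col 2] --111, 00--1, 00-1-, 000--, 11--1
Prime implicants: --111, -1000, 0-000, 00--1, 00-1-, 000--, 01-00, 10100, 11--1, 1100-, 1111-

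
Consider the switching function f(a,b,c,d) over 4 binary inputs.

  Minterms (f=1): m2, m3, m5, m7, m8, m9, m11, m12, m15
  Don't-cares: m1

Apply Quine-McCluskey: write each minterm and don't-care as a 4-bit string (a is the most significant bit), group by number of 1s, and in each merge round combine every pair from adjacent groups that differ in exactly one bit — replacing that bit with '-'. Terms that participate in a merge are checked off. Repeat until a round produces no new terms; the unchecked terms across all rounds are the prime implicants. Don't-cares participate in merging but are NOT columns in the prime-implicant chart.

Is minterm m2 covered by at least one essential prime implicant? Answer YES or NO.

[col 0] 0001*, 0010*, 0011*, 0101*, 0111*, 1000*, 1001*, 1011*, 1100*, 1111*
[col 1] -001*, -011*, -111*, 0-01*, 0-11*, 00-1*, 001-, 01-1*, 1-00, 1-11*, 10-1*, 100-
[col 2] --11, -0-1, 0--1
Prime implicants: --11, -0-1, 0--1, 001-, 1-00, 100-
PI chart (minterm → PIs covering it):
  2 | 001-  (sole → essential)
  3 | --11,-0-1,0--1,001-
  5 | 0--1  (sole → essential)
  7 | --11,0--1
  8 | 1-00,100-
  9 | -0-1,100-
  11 | --11,-0-1
  12 | 1-00  (sole → essential)
  15 | --11  (sole → essential)
Essential prime implicants: --11, 0--1, 001-, 1-00

YES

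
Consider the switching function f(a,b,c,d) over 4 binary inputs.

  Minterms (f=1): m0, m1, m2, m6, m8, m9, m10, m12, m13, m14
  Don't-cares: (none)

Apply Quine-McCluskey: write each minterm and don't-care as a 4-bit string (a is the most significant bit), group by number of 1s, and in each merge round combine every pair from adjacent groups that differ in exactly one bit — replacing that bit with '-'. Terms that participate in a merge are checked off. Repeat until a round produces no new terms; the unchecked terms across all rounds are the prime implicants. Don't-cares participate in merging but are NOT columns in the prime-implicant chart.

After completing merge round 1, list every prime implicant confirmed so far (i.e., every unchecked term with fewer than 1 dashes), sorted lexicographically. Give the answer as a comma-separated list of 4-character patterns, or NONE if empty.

NONE

[col 0] 0000*, 0001*, 0010*, 0110*, 1000*, 1001*, 1010*, 1100*, 1101*, 1110*
[col 1] -000*, -001*, -010*, -110*, 0-10*, 00-0*, 000-*, 1-00*, 1-01*, 1-10*, 10-0*, 100-*, 11-0*, 110-*
[col 2] --10, -0-0, -00-, 1--0, 1-0-
Prime implicants: --10, -0-0, -00-, 1--0, 1-0-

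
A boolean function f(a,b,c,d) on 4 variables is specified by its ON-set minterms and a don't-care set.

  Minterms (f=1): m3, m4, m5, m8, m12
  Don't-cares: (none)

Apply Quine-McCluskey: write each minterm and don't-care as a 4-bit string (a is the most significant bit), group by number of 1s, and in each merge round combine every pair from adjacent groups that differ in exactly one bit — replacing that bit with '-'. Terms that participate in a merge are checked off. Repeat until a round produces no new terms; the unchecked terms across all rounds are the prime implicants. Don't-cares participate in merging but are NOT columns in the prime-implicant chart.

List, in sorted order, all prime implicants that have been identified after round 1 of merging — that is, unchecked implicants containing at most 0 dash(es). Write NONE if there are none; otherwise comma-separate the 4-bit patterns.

[col 0] 0011, 0100*, 0101*, 1000*, 1100*
[col 1] -100, 010-, 1-00
Prime implicants: -100, 0011, 010-, 1-00

0011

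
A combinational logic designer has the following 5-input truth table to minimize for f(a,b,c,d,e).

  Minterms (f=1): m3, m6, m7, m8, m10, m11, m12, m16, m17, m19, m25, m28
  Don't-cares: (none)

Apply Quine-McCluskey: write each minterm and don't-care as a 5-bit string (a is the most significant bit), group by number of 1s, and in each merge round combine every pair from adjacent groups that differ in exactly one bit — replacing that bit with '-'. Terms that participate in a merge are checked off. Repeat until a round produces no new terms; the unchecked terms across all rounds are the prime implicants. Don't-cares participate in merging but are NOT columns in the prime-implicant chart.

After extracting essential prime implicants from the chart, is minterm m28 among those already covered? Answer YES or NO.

YES

size-2^0 implicants → 00011(✓)  00110(✓)  00111(✓)  01000(✓)  01010(✓)  01011(✓)  01100(✓)  10000(✓)  10001(✓)  10011(✓)  11001(✓)  11100(✓)
size-2^1 implicants → -0011  -1100  0-011  00-11  0011-  01-00  010-0  0101-  1-001  100-1  1000-
Unchecked terms (primes): -0011, -1100, 0-011, 00-11, 0011-, 01-00, 010-0, 0101-, 1-001, 100-1, 1000-
Minterm coverage:
  m3 ⊆ -0011,0-011,00-11
  m6 ⊆ 0011- [E]
  m7 ⊆ 00-11,0011-
  m8 ⊆ 01-00,010-0
  m10 ⊆ 010-0,0101-
  m11 ⊆ 0-011,0101-
  m12 ⊆ -1100,01-00
  m16 ⊆ 1000- [E]
  m17 ⊆ 1-001,100-1,1000-
  m19 ⊆ -0011,100-1
  m25 ⊆ 1-001 [E]
  m28 ⊆ -1100 [E]
E = {-1100, 0011-, 1-001, 1000-}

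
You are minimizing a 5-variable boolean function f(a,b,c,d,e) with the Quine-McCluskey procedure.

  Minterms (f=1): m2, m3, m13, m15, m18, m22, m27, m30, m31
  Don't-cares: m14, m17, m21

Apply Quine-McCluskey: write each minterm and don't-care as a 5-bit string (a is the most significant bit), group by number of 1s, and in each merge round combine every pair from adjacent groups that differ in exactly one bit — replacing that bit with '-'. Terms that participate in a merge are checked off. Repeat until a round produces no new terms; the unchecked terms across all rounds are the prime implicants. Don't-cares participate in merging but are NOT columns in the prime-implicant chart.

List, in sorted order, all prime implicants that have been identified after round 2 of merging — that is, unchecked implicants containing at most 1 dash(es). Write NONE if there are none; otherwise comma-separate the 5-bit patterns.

[col 0] 00010*, 00011*, 01101*, 01110*, 01111*, 10001*, 10010*, 10101*, 10110*, 11011*, 11110*, 11111*
[col 1] -0010, -1110*, -1111*, 0001-, 011-1, 0111-*, 1-110, 10-01, 10-10, 11-11, 1111-*
[col 2] -111-
Prime implicants: -0010, -111-, 0001-, 011-1, 1-110, 10-01, 10-10, 11-11

-0010, 0001-, 011-1, 1-110, 10-01, 10-10, 11-11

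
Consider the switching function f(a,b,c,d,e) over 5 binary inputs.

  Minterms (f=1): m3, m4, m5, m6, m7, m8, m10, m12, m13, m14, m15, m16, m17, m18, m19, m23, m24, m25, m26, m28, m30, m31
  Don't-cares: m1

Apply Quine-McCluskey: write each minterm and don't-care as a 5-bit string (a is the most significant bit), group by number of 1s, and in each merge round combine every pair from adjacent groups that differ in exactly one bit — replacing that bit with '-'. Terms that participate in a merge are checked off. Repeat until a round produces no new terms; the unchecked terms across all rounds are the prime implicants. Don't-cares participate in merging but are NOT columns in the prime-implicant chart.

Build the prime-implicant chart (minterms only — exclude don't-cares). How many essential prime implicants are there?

3

size-2^0 implicants → 00001(✓)  00011(✓)  00100(✓)  00101(✓)  00110(✓)  00111(✓)  01000(✓)  01010(✓)  01100(✓)  01101(✓)  01110(✓)  01111(✓)  10000(✓)  10001(✓)  10010(✓)  10011(✓)  10111(✓)  11000(✓)  11001(✓)  11010(✓)  11100(✓)  11110(✓)  11111(✓)
size-2^1 implicants → -0001(✓)  -0011(✓)  -0111(✓)  -1000(✓)  -1010(✓)  -1100(✓)  -1110(✓)  -1111(✓)  0-100(✓)  0-101(✓)  0-110(✓)  0-111(✓)  00-01(✓)  00-11(✓)  000-1(✓)  001-0(✓)  001-1(✓)  0010-(✓)  0011-(✓)  01-00(✓)  01-10(✓)  010-0(✓)  011-0(✓)  011-1(✓)  0110-(✓)  0111-(✓)  1-000(✓)  1-001(✓)  1-010(✓)  1-111(✓)  10-11(✓)  100-0(✓)  100-1(✓)  1000-(✓)  1001-(✓)  11-00(✓)  11-10(✓)  110-0(✓)  1100-(✓)  111-0(✓)  1111-(✓)
size-2^2 implicants → --111  -0-11  -00-1  -1-00(✓)  -1-10(✓)  -10-0(✓)  -11-0(✓)  -111-  0-1-0(✓)  0-1-1(✓)  0-10-(✓)  0-11-(✓)  00--1  001--(✓)  01--0(✓)  011--(✓)  1-0-0  1-00-  100--  11--0(✓)
size-2^3 implicants → -1--0  0-1--
Unchecked terms (primes): --111, -0-11, -00-1, -1--0, -111-, 0-1--, 00--1, 1-0-0, 1-00-, 100--
Minterm coverage:
  m3 ⊆ -0-11,-00-1,00--1
  m4 ⊆ 0-1-- [E]
  m5 ⊆ 0-1--,00--1
  m6 ⊆ 0-1-- [E]
  m7 ⊆ --111,-0-11,0-1--,00--1
  m8 ⊆ -1--0 [E]
  m10 ⊆ -1--0 [E]
  m12 ⊆ -1--0,0-1--
  m13 ⊆ 0-1-- [E]
  m14 ⊆ -1--0,-111-,0-1--
  m15 ⊆ --111,-111-,0-1--
  m16 ⊆ 1-0-0,1-00-,100--
  m17 ⊆ -00-1,1-00-,100--
  m18 ⊆ 1-0-0,100--
  m19 ⊆ -0-11,-00-1,100--
  m23 ⊆ --111,-0-11
  m24 ⊆ -1--0,1-0-0,1-00-
  m25 ⊆ 1-00- [E]
  m26 ⊆ -1--0,1-0-0
  m28 ⊆ -1--0 [E]
  m30 ⊆ -1--0,-111-
  m31 ⊆ --111,-111-
E = {-1--0, 0-1--, 1-00-}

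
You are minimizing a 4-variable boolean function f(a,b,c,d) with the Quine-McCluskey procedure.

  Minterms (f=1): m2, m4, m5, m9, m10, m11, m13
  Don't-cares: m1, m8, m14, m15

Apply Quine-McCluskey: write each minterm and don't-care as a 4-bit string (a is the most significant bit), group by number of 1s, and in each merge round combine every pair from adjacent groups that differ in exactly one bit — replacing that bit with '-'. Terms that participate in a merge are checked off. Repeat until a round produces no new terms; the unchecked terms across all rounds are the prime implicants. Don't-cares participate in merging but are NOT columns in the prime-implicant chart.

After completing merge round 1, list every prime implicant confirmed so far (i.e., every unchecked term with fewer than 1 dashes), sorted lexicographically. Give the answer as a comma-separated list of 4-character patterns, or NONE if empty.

NONE

[col 0] 0001*, 0010*, 0100*, 0101*, 1000*, 1001*, 1010*, 1011*, 1101*, 1110*, 1111*
[col 1] -001*, -010, -101*, 0-01*, 010-, 1-01*, 1-10*, 1-11*, 10-0*, 10-1*, 100-*, 101-*, 11-1*, 111-*
[col 2] --01, 1--1, 1-1-, 10--
Prime implicants: --01, -010, 010-, 1--1, 1-1-, 10--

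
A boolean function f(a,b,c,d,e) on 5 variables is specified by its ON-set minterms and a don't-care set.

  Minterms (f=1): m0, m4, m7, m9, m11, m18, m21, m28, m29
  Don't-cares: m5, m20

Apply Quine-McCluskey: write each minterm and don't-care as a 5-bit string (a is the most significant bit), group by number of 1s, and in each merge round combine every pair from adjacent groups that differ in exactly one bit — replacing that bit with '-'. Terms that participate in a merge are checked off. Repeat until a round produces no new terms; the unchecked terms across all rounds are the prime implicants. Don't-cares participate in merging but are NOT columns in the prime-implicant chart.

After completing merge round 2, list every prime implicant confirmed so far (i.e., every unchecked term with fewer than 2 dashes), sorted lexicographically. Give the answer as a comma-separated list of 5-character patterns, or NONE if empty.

[col 0] 00000*, 00100*, 00101*, 00111*, 01001*, 01011*, 10010, 10100*, 10101*, 11100*, 11101*
[col 1] -0100*, -0101*, 00-00, 001-1, 0010-*, 010-1, 1-100*, 1-101*, 1010-*, 1110-*
[col 2] -010-, 1-10-
Prime implicants: -010-, 00-00, 001-1, 010-1, 1-10-, 10010

00-00, 001-1, 010-1, 10010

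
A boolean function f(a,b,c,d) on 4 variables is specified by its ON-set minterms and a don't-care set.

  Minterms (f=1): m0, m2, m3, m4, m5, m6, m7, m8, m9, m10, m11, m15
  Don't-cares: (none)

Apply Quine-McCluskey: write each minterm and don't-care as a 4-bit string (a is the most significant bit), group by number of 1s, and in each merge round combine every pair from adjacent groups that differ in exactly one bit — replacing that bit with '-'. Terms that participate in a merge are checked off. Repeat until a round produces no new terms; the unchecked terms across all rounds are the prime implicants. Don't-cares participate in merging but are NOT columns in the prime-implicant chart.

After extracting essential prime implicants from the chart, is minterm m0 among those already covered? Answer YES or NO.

NO

[col 0] 0000*, 0010*, 0011*, 0100*, 0101*, 0110*, 0111*, 1000*, 1001*, 1010*, 1011*, 1111*
[col 1] -000*, -010*, -011*, -111*, 0-00*, 0-10*, 0-11*, 00-0*, 001-*, 01-0*, 01-1*, 010-*, 011-*, 1-11*, 10-0*, 10-1*, 100-*, 101-*
[col 2] --11, -0-0, -01-, 0--0, 0-1-, 01--, 10--
Prime implicants: --11, -0-0, -01-, 0--0, 0-1-, 01--, 10--
PI chart (minterm → PIs covering it):
  0 | -0-0,0--0
  2 | -0-0,-01-,0--0,0-1-
  3 | --11,-01-,0-1-
  4 | 0--0,01--
  5 | 01--  (sole → essential)
  6 | 0--0,0-1-,01--
  7 | --11,0-1-,01--
  8 | -0-0,10--
  9 | 10--  (sole → essential)
  10 | -0-0,-01-,10--
  11 | --11,-01-,10--
  15 | --11  (sole → essential)
Essential prime implicants: --11, 01--, 10--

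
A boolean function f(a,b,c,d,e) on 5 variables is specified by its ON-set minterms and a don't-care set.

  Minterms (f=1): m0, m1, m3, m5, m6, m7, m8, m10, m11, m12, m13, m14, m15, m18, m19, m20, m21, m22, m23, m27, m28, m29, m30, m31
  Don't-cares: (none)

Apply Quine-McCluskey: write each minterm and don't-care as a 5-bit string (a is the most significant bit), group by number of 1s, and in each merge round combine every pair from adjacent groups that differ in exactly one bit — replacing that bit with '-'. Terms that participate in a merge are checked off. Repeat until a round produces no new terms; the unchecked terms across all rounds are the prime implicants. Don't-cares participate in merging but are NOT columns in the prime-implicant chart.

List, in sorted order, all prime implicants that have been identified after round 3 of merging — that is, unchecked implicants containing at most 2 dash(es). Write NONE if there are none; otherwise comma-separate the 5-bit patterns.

0-000, 00--1, 0000-, 01--0, 01-1-, 10-1-

size-2^0 implicants → 00000(✓)  00001(✓)  00011(✓)  00101(✓)  00110(✓)  00111(✓)  01000(✓)  01010(✓)  01011(✓)  01100(✓)  01101(✓)  01110(✓)  01111(✓)  10010(✓)  10011(✓)  10100(✓)  10101(✓)  10110(✓)  10111(✓)  11011(✓)  11100(✓)  11101(✓)  11110(✓)  11111(✓)
size-2^1 implicants → -0011(✓)  -0101(✓)  -0110(✓)  -0111(✓)  -1011(✓)  -1100(✓)  -1101(✓)  -1110(✓)  -1111(✓)  0-000  0-011(✓)  0-101(✓)  0-110(✓)  0-111(✓)  00-01(✓)  00-11(✓)  000-1(✓)  0000-  001-1(✓)  0011-(✓)  01-00(✓)  01-10(✓)  01-11(✓)  010-0(✓)  0101-(✓)  011-0(✓)  011-1(✓)  0110-(✓)  0111-(✓)  1-011(✓)  1-100(✓)  1-101(✓)  1-110(✓)  1-111(✓)  10-10(✓)  10-11(✓)  1001-(✓)  101-0(✓)  101-1(✓)  1010-(✓)  1011-(✓)  11-11(✓)  111-0(✓)  111-1(✓)  1110-(✓)  1111-(✓)
size-2^2 implicants → --011(✓)  --101(✓)  --110(✓)  --111(✓)  -0-11(✓)  -01-1(✓)  -011-(✓)  -1-11(✓)  -11-0(✓)  -11-1(✓)  -110-(✓)  -111-(✓)  0--11(✓)  0-1-1(✓)  0-11-(✓)  00--1  01--0  01-1-  011--(✓)  1--11(✓)  1-1-0(✓)  1-1-1(✓)  1-10-(✓)  1-11-(✓)  10-1-  101--(✓)  111--(✓)
size-2^3 implicants → ---11  --1-1  --11-  -11--  1-1--
Unchecked terms (primes): ---11, --1-1, --11-, -11--, 0-000, 00--1, 0000-, 01--0, 01-1-, 1-1--, 10-1-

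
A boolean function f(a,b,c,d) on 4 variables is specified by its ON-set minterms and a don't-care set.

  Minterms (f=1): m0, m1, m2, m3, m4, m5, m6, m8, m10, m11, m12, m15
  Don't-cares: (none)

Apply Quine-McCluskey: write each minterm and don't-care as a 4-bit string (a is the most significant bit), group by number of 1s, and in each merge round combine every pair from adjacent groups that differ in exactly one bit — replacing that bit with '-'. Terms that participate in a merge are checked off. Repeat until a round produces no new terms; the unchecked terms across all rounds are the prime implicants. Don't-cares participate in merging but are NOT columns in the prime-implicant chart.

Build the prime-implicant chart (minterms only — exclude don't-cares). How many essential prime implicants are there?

4

[col 0] 0000*, 0001*, 0010*, 0011*, 0100*, 0101*, 0110*, 1000*, 1010*, 1011*, 1100*, 1111*
[col 1] -000*, -010*, -011*, -100*, 0-00*, 0-01*, 0-10*, 00-0*, 00-1*, 000-*, 001-*, 01-0*, 010-*, 1-00*, 1-11, 10-0*, 101-*
[col 2] --00, -0-0, -01-, 0--0, 0-0-, 00--
Prime implicants: --00, -0-0, -01-, 0--0, 0-0-, 00--, 1-11
PI chart (minterm → PIs covering it):
  0 | --00,-0-0,0--0,0-0-,00--
  1 | 0-0-,00--
  2 | -0-0,-01-,0--0,00--
  3 | -01-,00--
  4 | --00,0--0,0-0-
  5 | 0-0-  (sole → essential)
  6 | 0--0  (sole → essential)
  8 | --00,-0-0
  10 | -0-0,-01-
  11 | -01-,1-11
  12 | --00  (sole → essential)
  15 | 1-11  (sole → essential)
Essential prime implicants: --00, 0--0, 0-0-, 1-11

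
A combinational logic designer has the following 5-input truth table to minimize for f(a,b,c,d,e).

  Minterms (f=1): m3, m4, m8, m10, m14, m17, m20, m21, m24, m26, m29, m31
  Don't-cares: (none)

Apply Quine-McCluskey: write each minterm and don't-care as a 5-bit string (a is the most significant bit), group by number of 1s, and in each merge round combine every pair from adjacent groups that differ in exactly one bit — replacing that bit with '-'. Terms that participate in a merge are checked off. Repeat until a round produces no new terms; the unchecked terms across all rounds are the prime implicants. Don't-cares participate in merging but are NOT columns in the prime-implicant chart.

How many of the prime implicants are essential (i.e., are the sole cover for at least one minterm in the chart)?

[col 0] 00011, 00100*, 01000*, 01010*, 01110*, 10001*, 10100*, 10101*, 11000*, 11010*, 11101*, 11111*
[col 1] -0100, -1000*, -1010*, 01-10, 010-0*, 1-101, 10-01, 1010-, 110-0*, 111-1
[col 2] -10-0
Prime implicants: -0100, -10-0, 00011, 01-10, 1-101, 10-01, 1010-, 111-1
PI chart (minterm → PIs covering it):
  3 | 00011  (sole → essential)
  4 | -0100  (sole → essential)
  8 | -10-0  (sole → essential)
  10 | -10-0,01-10
  14 | 01-10  (sole → essential)
  17 | 10-01  (sole → essential)
  20 | -0100,1010-
  21 | 1-101,10-01,1010-
  24 | -10-0  (sole → essential)
  26 | -10-0  (sole → essential)
  29 | 1-101,111-1
  31 | 111-1  (sole → essential)
Essential prime implicants: -0100, -10-0, 00011, 01-10, 10-01, 111-1

6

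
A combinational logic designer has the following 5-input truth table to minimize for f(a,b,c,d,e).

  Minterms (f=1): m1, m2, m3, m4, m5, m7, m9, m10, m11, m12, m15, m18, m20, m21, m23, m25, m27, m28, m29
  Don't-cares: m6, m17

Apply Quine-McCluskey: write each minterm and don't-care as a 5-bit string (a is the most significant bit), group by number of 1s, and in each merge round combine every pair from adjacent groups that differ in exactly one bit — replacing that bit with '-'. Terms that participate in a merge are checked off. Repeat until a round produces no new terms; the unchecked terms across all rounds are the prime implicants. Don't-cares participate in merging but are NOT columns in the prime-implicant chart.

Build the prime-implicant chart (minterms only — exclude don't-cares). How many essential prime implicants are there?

6

size-2^0 implicants → 00001(✓)  00010(✓)  00011(✓)  00100(✓)  00101(✓)  00110(✓)  00111(✓)  01001(✓)  01010(✓)  01011(✓)  01100(✓)  01111(✓)  10001(✓)  10010(✓)  10100(✓)  10101(✓)  10111(✓)  11001(✓)  11011(✓)  11100(✓)  11101(✓)
size-2^1 implicants → -0001(✓)  -0010  -0100(✓)  -0101(✓)  -0111(✓)  -1001(✓)  -1011(✓)  -1100(✓)  0-001(✓)  0-010(✓)  0-011(✓)  0-100(✓)  0-111(✓)  00-01(✓)  00-10(✓)  00-11(✓)  000-1(✓)  0001-(✓)  001-0(✓)  001-1(✓)  0010-(✓)  0011-(✓)  01-11(✓)  010-1(✓)  0101-(✓)  1-001(✓)  1-100(✓)  1-101(✓)  10-01(✓)  101-1(✓)  1010-(✓)  11-01(✓)  110-1(✓)  1110-(✓)
size-2^2 implicants → --001  --100  -0-01  -01-1  -010-  -10-1  0--11  0-0-1  0-01-  00--1  00-1-  001--  1--01  1-10-
Unchecked terms (primes): --001, --100, -0-01, -0010, -01-1, -010-, -10-1, 0--11, 0-0-1, 0-01-, 00--1, 00-1-, 001--, 1--01, 1-10-
Minterm coverage:
  m1 ⊆ --001,-0-01,0-0-1,00--1
  m2 ⊆ -0010,0-01-,00-1-
  m3 ⊆ 0--11,0-0-1,0-01-,00--1,00-1-
  m4 ⊆ --100,-010-,001--
  m5 ⊆ -0-01,-01-1,-010-,00--1,001--
  m7 ⊆ -01-1,0--11,00--1,00-1-,001--
  m9 ⊆ --001,-10-1,0-0-1
  m10 ⊆ 0-01- [E]
  m11 ⊆ -10-1,0--11,0-0-1,0-01-
  m12 ⊆ --100 [E]
  m15 ⊆ 0--11 [E]
  m18 ⊆ -0010 [E]
  m20 ⊆ --100,-010-,1-10-
  m21 ⊆ -0-01,-01-1,-010-,1--01,1-10-
  m23 ⊆ -01-1 [E]
  m25 ⊆ --001,-10-1,1--01
  m27 ⊆ -10-1 [E]
  m28 ⊆ --100,1-10-
  m29 ⊆ 1--01,1-10-
E = {--100, -0010, -01-1, -10-1, 0--11, 0-01-}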